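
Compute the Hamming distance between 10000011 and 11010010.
XOR = 01010001, count of 1s = 3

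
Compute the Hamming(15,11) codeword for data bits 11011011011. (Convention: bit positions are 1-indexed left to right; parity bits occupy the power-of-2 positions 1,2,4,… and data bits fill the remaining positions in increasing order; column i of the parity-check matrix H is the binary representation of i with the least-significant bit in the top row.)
Codeword c = d · G (mod 2), d = 11011011011:
  c[0] = d·G[:,0] = (11011011011)·(11011010101) mod 2 = 1+1+0+1+1+0+1+0+0+0+1 mod 2 = 0
  c[1] = d·G[:,1] = (11011011011)·(10110110011) mod 2 = 1+0+0+1+0+0+1+0+0+1+1 mod 2 = 1
  c[2] = d·G[:,2] = (11011011011)·(10000000000) mod 2 = 1+0+0+0+0+0+0+0+0+0+0 mod 2 = 1
  c[3] = d·G[:,3] = (11011011011)·(01110001111) mod 2 = 0+1+0+1+0+0+0+1+0+1+1 mod 2 = 1
  c[4] = d·G[:,4] = (11011011011)·(01000000000) mod 2 = 0+1+0+0+0+0+0+0+0+0+0 mod 2 = 1
  c[5] = d·G[:,5] = (11011011011)·(00100000000) mod 2 = 0+0+0+0+0+0+0+0+0+0+0 mod 2 = 0
  c[6] = d·G[:,6] = (11011011011)·(00010000000) mod 2 = 0+0+0+1+0+0+0+0+0+0+0 mod 2 = 1
  c[7] = d·G[:,7] = (11011011011)·(00001111111) mod 2 = 0+0+0+0+1+0+1+1+0+1+1 mod 2 = 1
  c[8] = d·G[:,8] = (11011011011)·(00001000000) mod 2 = 0+0+0+0+1+0+0+0+0+0+0 mod 2 = 1
  c[9] = d·G[:,9] = (11011011011)·(00000100000) mod 2 = 0+0+0+0+0+0+0+0+0+0+0 mod 2 = 0
  c[10] = d·G[:,10] = (11011011011)·(00000010000) mod 2 = 0+0+0+0+0+0+1+0+0+0+0 mod 2 = 1
  c[11] = d·G[:,11] = (11011011011)·(00000001000) mod 2 = 0+0+0+0+0+0+0+1+0+0+0 mod 2 = 1
  c[12] = d·G[:,12] = (11011011011)·(00000000100) mod 2 = 0+0+0+0+0+0+0+0+0+0+0 mod 2 = 0
  c[13] = d·G[:,13] = (11011011011)·(00000000010) mod 2 = 0+0+0+0+0+0+0+0+0+1+0 mod 2 = 1
  c[14] = d·G[:,14] = (11011011011)·(00000000001) mod 2 = 0+0+0+0+0+0+0+0+0+0+1 mod 2 = 1
Codeword = 011110111011011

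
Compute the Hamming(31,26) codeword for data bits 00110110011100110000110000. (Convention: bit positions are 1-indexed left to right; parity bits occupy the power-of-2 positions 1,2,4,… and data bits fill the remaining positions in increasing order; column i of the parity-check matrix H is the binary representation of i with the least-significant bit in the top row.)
Codeword c = d · G (mod 2), d = 00110110011100110000110000:
  c[0] = d·G[:,0] = (00110110011100110000110000)·(11011010101101010101010101) mod 2 = 0+0+0+1+0+0+1+0+0+0+1+1+0+0+0+1+0+0+0+0+0+1+0+0+0+0 mod 2 = 0
  c[1] = d·G[:,1] = (00110110011100110000110000)·(10110110011011001100110011) mod 2 = 0+0+1+1+0+1+1+0+0+1+1+0+0+0+0+0+0+0+0+0+1+1+0+0+0+0 mod 2 = 0
  c[2] = d·G[:,2] = (00110110011100110000110000)·(10000000000000000000000000) mod 2 = 0+0+0+0+0+0+0+0+0+0+0+0+0+0+0+0+0+0+0+0+0+0+0+0+0+0 mod 2 = 0
  c[3] = d·G[:,3] = (00110110011100110000110000)·(01110001111000111100001111) mod 2 = 0+0+1+1+0+0+0+0+0+1+1+0+0+0+1+1+0+0+0+0+0+0+0+0+0+0 mod 2 = 0
  c[4] = d·G[:,4] = (00110110011100110000110000)·(01000000000000000000000000) mod 2 = 0+0+0+0+0+0+0+0+0+0+0+0+0+0+0+0+0+0+0+0+0+0+0+0+0+0 mod 2 = 0
  c[5] = d·G[:,5] = (00110110011100110000110000)·(00100000000000000000000000) mod 2 = 0+0+1+0+0+0+0+0+0+0+0+0+0+0+0+0+0+0+0+0+0+0+0+0+0+0 mod 2 = 1
  c[6] = d·G[:,6] = (00110110011100110000110000)·(00010000000000000000000000) mod 2 = 0+0+0+1+0+0+0+0+0+0+0+0+0+0+0+0+0+0+0+0+0+0+0+0+0+0 mod 2 = 1
  c[7] = d·G[:,7] = (00110110011100110000110000)·(00001111111000000011111111) mod 2 = 0+0+0+0+0+1+1+0+0+1+1+0+0+0+0+0+0+0+0+0+1+1+0+0+0+0 mod 2 = 0
  c[8] = d·G[:,8] = (00110110011100110000110000)·(00001000000000000000000000) mod 2 = 0+0+0+0+0+0+0+0+0+0+0+0+0+0+0+0+0+0+0+0+0+0+0+0+0+0 mod 2 = 0
  c[9] = d·G[:,9] = (00110110011100110000110000)·(00000100000000000000000000) mod 2 = 0+0+0+0+0+1+0+0+0+0+0+0+0+0+0+0+0+0+0+0+0+0+0+0+0+0 mod 2 = 1
  c[10] = d·G[:,10] = (00110110011100110000110000)·(00000010000000000000000000) mod 2 = 0+0+0+0+0+0+1+0+0+0+0+0+0+0+0+0+0+0+0+0+0+0+0+0+0+0 mod 2 = 1
  c[11] = d·G[:,11] = (00110110011100110000110000)·(00000001000000000000000000) mod 2 = 0+0+0+0+0+0+0+0+0+0+0+0+0+0+0+0+0+0+0+0+0+0+0+0+0+0 mod 2 = 0
  c[12] = d·G[:,12] = (00110110011100110000110000)·(00000000100000000000000000) mod 2 = 0+0+0+0+0+0+0+0+0+0+0+0+0+0+0+0+0+0+0+0+0+0+0+0+0+0 mod 2 = 0
  c[13] = d·G[:,13] = (00110110011100110000110000)·(00000000010000000000000000) mod 2 = 0+0+0+0+0+0+0+0+0+1+0+0+0+0+0+0+0+0+0+0+0+0+0+0+0+0 mod 2 = 1
  c[14] = d·G[:,14] = (00110110011100110000110000)·(00000000001000000000000000) mod 2 = 0+0+0+0+0+0+0+0+0+0+1+0+0+0+0+0+0+0+0+0+0+0+0+0+0+0 mod 2 = 1
  c[15] = d·G[:,15] = (00110110011100110000110000)·(00000000000111111111111111) mod 2 = 0+0+0+0+0+0+0+0+0+0+0+1+0+0+1+1+0+0+0+0+1+1+0+0+0+0 mod 2 = 1
  c[16] = d·G[:,16] = (00110110011100110000110000)·(00000000000100000000000000) mod 2 = 0+0+0+0+0+0+0+0+0+0+0+1+0+0+0+0+0+0+0+0+0+0+0+0+0+0 mod 2 = 1
  c[17] = d·G[:,17] = (00110110011100110000110000)·(00000000000010000000000000) mod 2 = 0+0+0+0+0+0+0+0+0+0+0+0+0+0+0+0+0+0+0+0+0+0+0+0+0+0 mod 2 = 0
  c[18] = d·G[:,18] = (00110110011100110000110000)·(00000000000001000000000000) mod 2 = 0+0+0+0+0+0+0+0+0+0+0+0+0+0+0+0+0+0+0+0+0+0+0+0+0+0 mod 2 = 0
  c[19] = d·G[:,19] = (00110110011100110000110000)·(00000000000000100000000000) mod 2 = 0+0+0+0+0+0+0+0+0+0+0+0+0+0+1+0+0+0+0+0+0+0+0+0+0+0 mod 2 = 1
  c[20] = d·G[:,20] = (00110110011100110000110000)·(00000000000000010000000000) mod 2 = 0+0+0+0+0+0+0+0+0+0+0+0+0+0+0+1+0+0+0+0+0+0+0+0+0+0 mod 2 = 1
  c[21] = d·G[:,21] = (00110110011100110000110000)·(00000000000000001000000000) mod 2 = 0+0+0+0+0+0+0+0+0+0+0+0+0+0+0+0+0+0+0+0+0+0+0+0+0+0 mod 2 = 0
  c[22] = d·G[:,22] = (00110110011100110000110000)·(00000000000000000100000000) mod 2 = 0+0+0+0+0+0+0+0+0+0+0+0+0+0+0+0+0+0+0+0+0+0+0+0+0+0 mod 2 = 0
  c[23] = d·G[:,23] = (00110110011100110000110000)·(00000000000000000010000000) mod 2 = 0+0+0+0+0+0+0+0+0+0+0+0+0+0+0+0+0+0+0+0+0+0+0+0+0+0 mod 2 = 0
  c[24] = d·G[:,24] = (00110110011100110000110000)·(00000000000000000001000000) mod 2 = 0+0+0+0+0+0+0+0+0+0+0+0+0+0+0+0+0+0+0+0+0+0+0+0+0+0 mod 2 = 0
  c[25] = d·G[:,25] = (00110110011100110000110000)·(00000000000000000000100000) mod 2 = 0+0+0+0+0+0+0+0+0+0+0+0+0+0+0+0+0+0+0+0+1+0+0+0+0+0 mod 2 = 1
  c[26] = d·G[:,26] = (00110110011100110000110000)·(00000000000000000000010000) mod 2 = 0+0+0+0+0+0+0+0+0+0+0+0+0+0+0+0+0+0+0+0+0+1+0+0+0+0 mod 2 = 1
  c[27] = d·G[:,27] = (00110110011100110000110000)·(00000000000000000000001000) mod 2 = 0+0+0+0+0+0+0+0+0+0+0+0+0+0+0+0+0+0+0+0+0+0+0+0+0+0 mod 2 = 0
  c[28] = d·G[:,28] = (00110110011100110000110000)·(00000000000000000000000100) mod 2 = 0+0+0+0+0+0+0+0+0+0+0+0+0+0+0+0+0+0+0+0+0+0+0+0+0+0 mod 2 = 0
  c[29] = d·G[:,29] = (00110110011100110000110000)·(00000000000000000000000010) mod 2 = 0+0+0+0+0+0+0+0+0+0+0+0+0+0+0+0+0+0+0+0+0+0+0+0+0+0 mod 2 = 0
  c[30] = d·G[:,30] = (00110110011100110000110000)·(00000000000000000000000001) mod 2 = 0+0+0+0+0+0+0+0+0+0+0+0+0+0+0+0+0+0+0+0+0+0+0+0+0+0 mod 2 = 0
Codeword = 0000011001100111100110000110000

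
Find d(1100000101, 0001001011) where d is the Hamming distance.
XOR = 1101001110, count of 1s = 6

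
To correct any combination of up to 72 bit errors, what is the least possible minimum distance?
Correcting t errors requires d_min ≥ 2t + 1 = 2·72 + 1 = 145.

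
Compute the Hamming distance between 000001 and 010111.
XOR = 010110, count of 1s = 3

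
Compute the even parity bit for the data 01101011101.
Sum of data bits: 0+1+1+0+1+0+1+1+1+0+1 = 7.
7 mod 2 = 1, so parity bit = 1.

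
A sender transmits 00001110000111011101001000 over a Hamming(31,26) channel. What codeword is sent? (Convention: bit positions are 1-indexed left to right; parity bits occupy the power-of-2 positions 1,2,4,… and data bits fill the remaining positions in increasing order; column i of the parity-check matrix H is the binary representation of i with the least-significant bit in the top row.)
Codeword c = d · G (mod 2), d = 00001110000111011101001000:
  c[0] = d·G[:,0] = (00001110000111011101001000)·(11011010101101010101010101) mod 2 = 0+0+0+0+1+0+1+0+0+0+0+1+0+1+0+1+0+1+0+1+0+0+0+0+0+0 mod 2 = 1
  c[1] = d·G[:,1] = (00001110000111011101001000)·(10110110011011001100110011) mod 2 = 0+0+0+0+0+1+1+0+0+0+0+0+1+1+0+0+1+1+0+0+0+0+0+0+0+0 mod 2 = 0
  c[2] = d·G[:,2] = (00001110000111011101001000)·(10000000000000000000000000) mod 2 = 0+0+0+0+0+0+0+0+0+0+0+0+0+0+0+0+0+0+0+0+0+0+0+0+0+0 mod 2 = 0
  c[3] = d·G[:,3] = (00001110000111011101001000)·(01110001111000111100001111) mod 2 = 0+0+0+0+0+0+0+0+0+0+0+0+0+0+0+1+1+1+0+0+0+0+1+0+0+0 mod 2 = 0
  c[4] = d·G[:,4] = (00001110000111011101001000)·(01000000000000000000000000) mod 2 = 0+0+0+0+0+0+0+0+0+0+0+0+0+0+0+0+0+0+0+0+0+0+0+0+0+0 mod 2 = 0
  c[5] = d·G[:,5] = (00001110000111011101001000)·(00100000000000000000000000) mod 2 = 0+0+0+0+0+0+0+0+0+0+0+0+0+0+0+0+0+0+0+0+0+0+0+0+0+0 mod 2 = 0
  c[6] = d·G[:,6] = (00001110000111011101001000)·(00010000000000000000000000) mod 2 = 0+0+0+0+0+0+0+0+0+0+0+0+0+0+0+0+0+0+0+0+0+0+0+0+0+0 mod 2 = 0
  c[7] = d·G[:,7] = (00001110000111011101001000)·(00001111111000000011111111) mod 2 = 0+0+0+0+1+1+1+0+0+0+0+0+0+0+0+0+0+0+0+1+0+0+1+0+0+0 mod 2 = 1
  c[8] = d·G[:,8] = (00001110000111011101001000)·(00001000000000000000000000) mod 2 = 0+0+0+0+1+0+0+0+0+0+0+0+0+0+0+0+0+0+0+0+0+0+0+0+0+0 mod 2 = 1
  c[9] = d·G[:,9] = (00001110000111011101001000)·(00000100000000000000000000) mod 2 = 0+0+0+0+0+1+0+0+0+0+0+0+0+0+0+0+0+0+0+0+0+0+0+0+0+0 mod 2 = 1
  c[10] = d·G[:,10] = (00001110000111011101001000)·(00000010000000000000000000) mod 2 = 0+0+0+0+0+0+1+0+0+0+0+0+0+0+0+0+0+0+0+0+0+0+0+0+0+0 mod 2 = 1
  c[11] = d·G[:,11] = (00001110000111011101001000)·(00000001000000000000000000) mod 2 = 0+0+0+0+0+0+0+0+0+0+0+0+0+0+0+0+0+0+0+0+0+0+0+0+0+0 mod 2 = 0
  c[12] = d·G[:,12] = (00001110000111011101001000)·(00000000100000000000000000) mod 2 = 0+0+0+0+0+0+0+0+0+0+0+0+0+0+0+0+0+0+0+0+0+0+0+0+0+0 mod 2 = 0
  c[13] = d·G[:,13] = (00001110000111011101001000)·(00000000010000000000000000) mod 2 = 0+0+0+0+0+0+0+0+0+0+0+0+0+0+0+0+0+0+0+0+0+0+0+0+0+0 mod 2 = 0
  c[14] = d·G[:,14] = (00001110000111011101001000)·(00000000001000000000000000) mod 2 = 0+0+0+0+0+0+0+0+0+0+0+0+0+0+0+0+0+0+0+0+0+0+0+0+0+0 mod 2 = 0
  c[15] = d·G[:,15] = (00001110000111011101001000)·(00000000000111111111111111) mod 2 = 0+0+0+0+0+0+0+0+0+0+0+1+1+1+0+1+1+1+0+1+0+0+1+0+0+0 mod 2 = 0
  c[16] = d·G[:,16] = (00001110000111011101001000)·(00000000000100000000000000) mod 2 = 0+0+0+0+0+0+0+0+0+0+0+1+0+0+0+0+0+0+0+0+0+0+0+0+0+0 mod 2 = 1
  c[17] = d·G[:,17] = (00001110000111011101001000)·(00000000000010000000000000) mod 2 = 0+0+0+0+0+0+0+0+0+0+0+0+1+0+0+0+0+0+0+0+0+0+0+0+0+0 mod 2 = 1
  c[18] = d·G[:,18] = (00001110000111011101001000)·(00000000000001000000000000) mod 2 = 0+0+0+0+0+0+0+0+0+0+0+0+0+1+0+0+0+0+0+0+0+0+0+0+0+0 mod 2 = 1
  c[19] = d·G[:,19] = (00001110000111011101001000)·(00000000000000100000000000) mod 2 = 0+0+0+0+0+0+0+0+0+0+0+0+0+0+0+0+0+0+0+0+0+0+0+0+0+0 mod 2 = 0
  c[20] = d·G[:,20] = (00001110000111011101001000)·(00000000000000010000000000) mod 2 = 0+0+0+0+0+0+0+0+0+0+0+0+0+0+0+1+0+0+0+0+0+0+0+0+0+0 mod 2 = 1
  c[21] = d·G[:,21] = (00001110000111011101001000)·(00000000000000001000000000) mod 2 = 0+0+0+0+0+0+0+0+0+0+0+0+0+0+0+0+1+0+0+0+0+0+0+0+0+0 mod 2 = 1
  c[22] = d·G[:,22] = (00001110000111011101001000)·(00000000000000000100000000) mod 2 = 0+0+0+0+0+0+0+0+0+0+0+0+0+0+0+0+0+1+0+0+0+0+0+0+0+0 mod 2 = 1
  c[23] = d·G[:,23] = (00001110000111011101001000)·(00000000000000000010000000) mod 2 = 0+0+0+0+0+0+0+0+0+0+0+0+0+0+0+0+0+0+0+0+0+0+0+0+0+0 mod 2 = 0
  c[24] = d·G[:,24] = (00001110000111011101001000)·(00000000000000000001000000) mod 2 = 0+0+0+0+0+0+0+0+0+0+0+0+0+0+0+0+0+0+0+1+0+0+0+0+0+0 mod 2 = 1
  c[25] = d·G[:,25] = (00001110000111011101001000)·(00000000000000000000100000) mod 2 = 0+0+0+0+0+0+0+0+0+0+0+0+0+0+0+0+0+0+0+0+0+0+0+0+0+0 mod 2 = 0
  c[26] = d·G[:,26] = (00001110000111011101001000)·(00000000000000000000010000) mod 2 = 0+0+0+0+0+0+0+0+0+0+0+0+0+0+0+0+0+0+0+0+0+0+0+0+0+0 mod 2 = 0
  c[27] = d·G[:,27] = (00001110000111011101001000)·(00000000000000000000001000) mod 2 = 0+0+0+0+0+0+0+0+0+0+0+0+0+0+0+0+0+0+0+0+0+0+1+0+0+0 mod 2 = 1
  c[28] = d·G[:,28] = (00001110000111011101001000)·(00000000000000000000000100) mod 2 = 0+0+0+0+0+0+0+0+0+0+0+0+0+0+0+0+0+0+0+0+0+0+0+0+0+0 mod 2 = 0
  c[29] = d·G[:,29] = (00001110000111011101001000)·(00000000000000000000000010) mod 2 = 0+0+0+0+0+0+0+0+0+0+0+0+0+0+0+0+0+0+0+0+0+0+0+0+0+0 mod 2 = 0
  c[30] = d·G[:,30] = (00001110000111011101001000)·(00000000000000000000000001) mod 2 = 0+0+0+0+0+0+0+0+0+0+0+0+0+0+0+0+0+0+0+0+0+0+0+0+0+0 mod 2 = 0
Codeword = 1000000111100000111011101001000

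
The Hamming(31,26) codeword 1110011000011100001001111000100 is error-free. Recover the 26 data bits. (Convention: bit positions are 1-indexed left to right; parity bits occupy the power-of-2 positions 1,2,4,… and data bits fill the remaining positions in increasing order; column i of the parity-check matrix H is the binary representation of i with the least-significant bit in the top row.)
Parity bits occupy power-of-2 positions; data bits are at positions {3,5,6,7,9,10,11,12,13,14,15,17,18,19,20,21,22,23,24,25,26,27,28,29,30,31} (1-indexed).
Extract: c[3]=1 c[5]=0 c[6]=1 c[7]=1 c[9]=0 c[10]=0 c[11]=0 c[12]=1 c[13]=1 c[14]=1 c[15]=0 c[17]=0 c[18]=0 c[19]=1 c[20]=0 c[21]=0 c[22]=1 c[23]=1 c[24]=1 c[25]=1 c[26]=0 c[27]=0 c[28]=0 c[29]=1 c[30]=0 c[31]=0
Data = 10110001110001001111000100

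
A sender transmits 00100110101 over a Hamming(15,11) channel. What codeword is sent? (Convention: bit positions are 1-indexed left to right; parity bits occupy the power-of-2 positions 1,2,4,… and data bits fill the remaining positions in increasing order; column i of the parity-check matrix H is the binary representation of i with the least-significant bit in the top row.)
Codeword c = d · G (mod 2), d = 00100110101:
  c[0] = d·G[:,0] = (00100110101)·(11011010101) mod 2 = 0+0+0+0+0+0+1+0+1+0+1 mod 2 = 1
  c[1] = d·G[:,1] = (00100110101)·(10110110011) mod 2 = 0+0+1+0+0+1+1+0+0+0+1 mod 2 = 0
  c[2] = d·G[:,2] = (00100110101)·(10000000000) mod 2 = 0+0+0+0+0+0+0+0+0+0+0 mod 2 = 0
  c[3] = d·G[:,3] = (00100110101)·(01110001111) mod 2 = 0+0+1+0+0+0+0+0+1+0+1 mod 2 = 1
  c[4] = d·G[:,4] = (00100110101)·(01000000000) mod 2 = 0+0+0+0+0+0+0+0+0+0+0 mod 2 = 0
  c[5] = d·G[:,5] = (00100110101)·(00100000000) mod 2 = 0+0+1+0+0+0+0+0+0+0+0 mod 2 = 1
  c[6] = d·G[:,6] = (00100110101)·(00010000000) mod 2 = 0+0+0+0+0+0+0+0+0+0+0 mod 2 = 0
  c[7] = d·G[:,7] = (00100110101)·(00001111111) mod 2 = 0+0+0+0+0+1+1+0+1+0+1 mod 2 = 0
  c[8] = d·G[:,8] = (00100110101)·(00001000000) mod 2 = 0+0+0+0+0+0+0+0+0+0+0 mod 2 = 0
  c[9] = d·G[:,9] = (00100110101)·(00000100000) mod 2 = 0+0+0+0+0+1+0+0+0+0+0 mod 2 = 1
  c[10] = d·G[:,10] = (00100110101)·(00000010000) mod 2 = 0+0+0+0+0+0+1+0+0+0+0 mod 2 = 1
  c[11] = d·G[:,11] = (00100110101)·(00000001000) mod 2 = 0+0+0+0+0+0+0+0+0+0+0 mod 2 = 0
  c[12] = d·G[:,12] = (00100110101)·(00000000100) mod 2 = 0+0+0+0+0+0+0+0+1+0+0 mod 2 = 1
  c[13] = d·G[:,13] = (00100110101)·(00000000010) mod 2 = 0+0+0+0+0+0+0+0+0+0+0 mod 2 = 0
  c[14] = d·G[:,14] = (00100110101)·(00000000001) mod 2 = 0+0+0+0+0+0+0+0+0+0+1 mod 2 = 1
Codeword = 100101000110101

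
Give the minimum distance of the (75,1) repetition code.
d_min = 75 (the only two codewords are 0…0 and 1…1, differing in all 75 positions).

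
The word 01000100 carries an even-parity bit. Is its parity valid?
Sum of all bits: 0+1+0+0+0+1+0+0 = 2; 2 mod 2 = 0. Result is 0 → valid parity.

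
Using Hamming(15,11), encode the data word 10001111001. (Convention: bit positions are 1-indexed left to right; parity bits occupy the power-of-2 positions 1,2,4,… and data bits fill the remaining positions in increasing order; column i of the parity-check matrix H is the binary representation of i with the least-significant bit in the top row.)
Codeword c = d · G (mod 2), d = 10001111001:
  c[0] = d·G[:,0] = (10001111001)·(11011010101) mod 2 = 1+0+0+0+1+0+1+0+0+0+1 mod 2 = 0
  c[1] = d·G[:,1] = (10001111001)·(10110110011) mod 2 = 1+0+0+0+0+1+1+0+0+0+1 mod 2 = 0
  c[2] = d·G[:,2] = (10001111001)·(10000000000) mod 2 = 1+0+0+0+0+0+0+0+0+0+0 mod 2 = 1
  c[3] = d·G[:,3] = (10001111001)·(01110001111) mod 2 = 0+0+0+0+0+0+0+1+0+0+1 mod 2 = 0
  c[4] = d·G[:,4] = (10001111001)·(01000000000) mod 2 = 0+0+0+0+0+0+0+0+0+0+0 mod 2 = 0
  c[5] = d·G[:,5] = (10001111001)·(00100000000) mod 2 = 0+0+0+0+0+0+0+0+0+0+0 mod 2 = 0
  c[6] = d·G[:,6] = (10001111001)·(00010000000) mod 2 = 0+0+0+0+0+0+0+0+0+0+0 mod 2 = 0
  c[7] = d·G[:,7] = (10001111001)·(00001111111) mod 2 = 0+0+0+0+1+1+1+1+0+0+1 mod 2 = 1
  c[8] = d·G[:,8] = (10001111001)·(00001000000) mod 2 = 0+0+0+0+1+0+0+0+0+0+0 mod 2 = 1
  c[9] = d·G[:,9] = (10001111001)·(00000100000) mod 2 = 0+0+0+0+0+1+0+0+0+0+0 mod 2 = 1
  c[10] = d·G[:,10] = (10001111001)·(00000010000) mod 2 = 0+0+0+0+0+0+1+0+0+0+0 mod 2 = 1
  c[11] = d·G[:,11] = (10001111001)·(00000001000) mod 2 = 0+0+0+0+0+0+0+1+0+0+0 mod 2 = 1
  c[12] = d·G[:,12] = (10001111001)·(00000000100) mod 2 = 0+0+0+0+0+0+0+0+0+0+0 mod 2 = 0
  c[13] = d·G[:,13] = (10001111001)·(00000000010) mod 2 = 0+0+0+0+0+0+0+0+0+0+0 mod 2 = 0
  c[14] = d·G[:,14] = (10001111001)·(00000000001) mod 2 = 0+0+0+0+0+0+0+0+0+0+1 mod 2 = 1
Codeword = 001000011111001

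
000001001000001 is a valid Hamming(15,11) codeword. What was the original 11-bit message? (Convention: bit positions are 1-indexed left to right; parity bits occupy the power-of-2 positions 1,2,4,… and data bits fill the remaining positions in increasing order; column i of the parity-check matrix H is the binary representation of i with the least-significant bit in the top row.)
Parity bits occupy power-of-2 positions; data bits are at positions {3,5,6,7,9,10,11,12,13,14,15} (1-indexed).
Extract: c[3]=0 c[5]=0 c[6]=1 c[7]=0 c[9]=1 c[10]=0 c[11]=0 c[12]=0 c[13]=0 c[14]=0 c[15]=1
Data = 00101000001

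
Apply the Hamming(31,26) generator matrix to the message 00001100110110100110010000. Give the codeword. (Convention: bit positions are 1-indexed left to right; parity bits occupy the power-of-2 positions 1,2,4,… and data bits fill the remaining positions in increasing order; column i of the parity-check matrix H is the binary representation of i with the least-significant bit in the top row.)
Codeword c = d · G (mod 2), d = 00001100110110100110010000:
  c[0] = d·G[:,0] = (00001100110110100110010000)·(11011010101101010101010101) mod 2 = 0+0+0+0+1+0+0+0+1+0+0+1+0+0+0+0+0+1+0+0+0+1+0+0+0+0 mod 2 = 1
  c[1] = d·G[:,1] = (00001100110110100110010000)·(10110110011011001100110011) mod 2 = 0+0+0+0+0+1+0+0+0+1+0+0+1+0+0+0+0+1+0+0+0+1+0+0+0+0 mod 2 = 1
  c[2] = d·G[:,2] = (00001100110110100110010000)·(10000000000000000000000000) mod 2 = 0+0+0+0+0+0+0+0+0+0+0+0+0+0+0+0+0+0+0+0+0+0+0+0+0+0 mod 2 = 0
  c[3] = d·G[:,3] = (00001100110110100110010000)·(01110001111000111100001111) mod 2 = 0+0+0+0+0+0+0+0+1+1+0+0+0+0+1+0+0+1+0+0+0+0+0+0+0+0 mod 2 = 0
  c[4] = d·G[:,4] = (00001100110110100110010000)·(01000000000000000000000000) mod 2 = 0+0+0+0+0+0+0+0+0+0+0+0+0+0+0+0+0+0+0+0+0+0+0+0+0+0 mod 2 = 0
  c[5] = d·G[:,5] = (00001100110110100110010000)·(00100000000000000000000000) mod 2 = 0+0+0+0+0+0+0+0+0+0+0+0+0+0+0+0+0+0+0+0+0+0+0+0+0+0 mod 2 = 0
  c[6] = d·G[:,6] = (00001100110110100110010000)·(00010000000000000000000000) mod 2 = 0+0+0+0+0+0+0+0+0+0+0+0+0+0+0+0+0+0+0+0+0+0+0+0+0+0 mod 2 = 0
  c[7] = d·G[:,7] = (00001100110110100110010000)·(00001111111000000011111111) mod 2 = 0+0+0+0+1+1+0+0+1+1+0+0+0+0+0+0+0+0+1+0+0+1+0+0+0+0 mod 2 = 0
  c[8] = d·G[:,8] = (00001100110110100110010000)·(00001000000000000000000000) mod 2 = 0+0+0+0+1+0+0+0+0+0+0+0+0+0+0+0+0+0+0+0+0+0+0+0+0+0 mod 2 = 1
  c[9] = d·G[:,9] = (00001100110110100110010000)·(00000100000000000000000000) mod 2 = 0+0+0+0+0+1+0+0+0+0+0+0+0+0+0+0+0+0+0+0+0+0+0+0+0+0 mod 2 = 1
  c[10] = d·G[:,10] = (00001100110110100110010000)·(00000010000000000000000000) mod 2 = 0+0+0+0+0+0+0+0+0+0+0+0+0+0+0+0+0+0+0+0+0+0+0+0+0+0 mod 2 = 0
  c[11] = d·G[:,11] = (00001100110110100110010000)·(00000001000000000000000000) mod 2 = 0+0+0+0+0+0+0+0+0+0+0+0+0+0+0+0+0+0+0+0+0+0+0+0+0+0 mod 2 = 0
  c[12] = d·G[:,12] = (00001100110110100110010000)·(00000000100000000000000000) mod 2 = 0+0+0+0+0+0+0+0+1+0+0+0+0+0+0+0+0+0+0+0+0+0+0+0+0+0 mod 2 = 1
  c[13] = d·G[:,13] = (00001100110110100110010000)·(00000000010000000000000000) mod 2 = 0+0+0+0+0+0+0+0+0+1+0+0+0+0+0+0+0+0+0+0+0+0+0+0+0+0 mod 2 = 1
  c[14] = d·G[:,14] = (00001100110110100110010000)·(00000000001000000000000000) mod 2 = 0+0+0+0+0+0+0+0+0+0+0+0+0+0+0+0+0+0+0+0+0+0+0+0+0+0 mod 2 = 0
  c[15] = d·G[:,15] = (00001100110110100110010000)·(00000000000111111111111111) mod 2 = 0+0+0+0+0+0+0+0+0+0+0+1+1+0+1+0+0+1+1+0+0+1+0+0+0+0 mod 2 = 0
  c[16] = d·G[:,16] = (00001100110110100110010000)·(00000000000100000000000000) mod 2 = 0+0+0+0+0+0+0+0+0+0+0+1+0+0+0+0+0+0+0+0+0+0+0+0+0+0 mod 2 = 1
  c[17] = d·G[:,17] = (00001100110110100110010000)·(00000000000010000000000000) mod 2 = 0+0+0+0+0+0+0+0+0+0+0+0+1+0+0+0+0+0+0+0+0+0+0+0+0+0 mod 2 = 1
  c[18] = d·G[:,18] = (00001100110110100110010000)·(00000000000001000000000000) mod 2 = 0+0+0+0+0+0+0+0+0+0+0+0+0+0+0+0+0+0+0+0+0+0+0+0+0+0 mod 2 = 0
  c[19] = d·G[:,19] = (00001100110110100110010000)·(00000000000000100000000000) mod 2 = 0+0+0+0+0+0+0+0+0+0+0+0+0+0+1+0+0+0+0+0+0+0+0+0+0+0 mod 2 = 1
  c[20] = d·G[:,20] = (00001100110110100110010000)·(00000000000000010000000000) mod 2 = 0+0+0+0+0+0+0+0+0+0+0+0+0+0+0+0+0+0+0+0+0+0+0+0+0+0 mod 2 = 0
  c[21] = d·G[:,21] = (00001100110110100110010000)·(00000000000000001000000000) mod 2 = 0+0+0+0+0+0+0+0+0+0+0+0+0+0+0+0+0+0+0+0+0+0+0+0+0+0 mod 2 = 0
  c[22] = d·G[:,22] = (00001100110110100110010000)·(00000000000000000100000000) mod 2 = 0+0+0+0+0+0+0+0+0+0+0+0+0+0+0+0+0+1+0+0+0+0+0+0+0+0 mod 2 = 1
  c[23] = d·G[:,23] = (00001100110110100110010000)·(00000000000000000010000000) mod 2 = 0+0+0+0+0+0+0+0+0+0+0+0+0+0+0+0+0+0+1+0+0+0+0+0+0+0 mod 2 = 1
  c[24] = d·G[:,24] = (00001100110110100110010000)·(00000000000000000001000000) mod 2 = 0+0+0+0+0+0+0+0+0+0+0+0+0+0+0+0+0+0+0+0+0+0+0+0+0+0 mod 2 = 0
  c[25] = d·G[:,25] = (00001100110110100110010000)·(00000000000000000000100000) mod 2 = 0+0+0+0+0+0+0+0+0+0+0+0+0+0+0+0+0+0+0+0+0+0+0+0+0+0 mod 2 = 0
  c[26] = d·G[:,26] = (00001100110110100110010000)·(00000000000000000000010000) mod 2 = 0+0+0+0+0+0+0+0+0+0+0+0+0+0+0+0+0+0+0+0+0+1+0+0+0+0 mod 2 = 1
  c[27] = d·G[:,27] = (00001100110110100110010000)·(00000000000000000000001000) mod 2 = 0+0+0+0+0+0+0+0+0+0+0+0+0+0+0+0+0+0+0+0+0+0+0+0+0+0 mod 2 = 0
  c[28] = d·G[:,28] = (00001100110110100110010000)·(00000000000000000000000100) mod 2 = 0+0+0+0+0+0+0+0+0+0+0+0+0+0+0+0+0+0+0+0+0+0+0+0+0+0 mod 2 = 0
  c[29] = d·G[:,29] = (00001100110110100110010000)·(00000000000000000000000010) mod 2 = 0+0+0+0+0+0+0+0+0+0+0+0+0+0+0+0+0+0+0+0+0+0+0+0+0+0 mod 2 = 0
  c[30] = d·G[:,30] = (00001100110110100110010000)·(00000000000000000000000001) mod 2 = 0+0+0+0+0+0+0+0+0+0+0+0+0+0+0+0+0+0+0+0+0+0+0+0+0+0 mod 2 = 0
Codeword = 1100000011001100110100110010000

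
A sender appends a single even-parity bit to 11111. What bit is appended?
Sum of data bits: 1+1+1+1+1 = 5.
5 mod 2 = 1, so parity bit = 1.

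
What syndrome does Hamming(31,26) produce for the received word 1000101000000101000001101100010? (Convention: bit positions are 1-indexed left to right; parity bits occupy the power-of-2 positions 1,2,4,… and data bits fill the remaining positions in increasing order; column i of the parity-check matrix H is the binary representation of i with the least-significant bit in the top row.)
Syndrome s = H · r^T (mod 2), r = 1000101000000101000001101100010:
  s[0] = (1010101010101010101010101010101)·(1000101000000101000001101100010) mod 2 = 1+0+0+0+1+0+1+0+0+0+0+0+0+0+0+0+0+0+0+0+0+0+1+0+1+0+0+0+0+0+0 mod 2 = 1
  s[1] = (0110011001100110011001100110011)·(1000101000000101000001101100010) mod 2 = 0+0+0+0+0+0+1+0+0+0+0+0+0+1+0+0+0+0+0+0+0+1+1+0+0+1+0+0+0+1+0 mod 2 = 0
  s[2] = (0001111000011110000111100001111)·(1000101000000101000001101100010) mod 2 = 0+0+0+0+1+0+1+0+0+0+0+0+0+1+0+0+0+0+0+0+0+1+1+0+0+0+0+0+0+1+0 mod 2 = 0
  s[3] = (0000000111111110000000011111111)·(1000101000000101000001101100010) mod 2 = 0+0+0+0+0+0+0+0+0+0+0+0+0+1+0+0+0+0+0+0+0+0+0+0+1+1+0+0+0+1+0 mod 2 = 0
  s[4] = (0000000000000001111111111111111)·(1000101000000101000001101100010) mod 2 = 0+0+0+0+0+0+0+0+0+0+0+0+0+0+0+1+0+0+0+0+0+1+1+0+1+1+0+0+0+1+0 mod 2 = 0
Syndrome = 10000
Non-zero syndrome: error at position 1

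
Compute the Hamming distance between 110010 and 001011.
XOR = 111001, count of 1s = 4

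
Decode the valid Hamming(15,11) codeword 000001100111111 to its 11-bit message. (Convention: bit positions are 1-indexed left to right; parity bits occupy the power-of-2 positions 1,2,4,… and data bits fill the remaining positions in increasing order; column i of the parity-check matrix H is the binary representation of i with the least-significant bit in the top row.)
Parity bits occupy power-of-2 positions; data bits are at positions {3,5,6,7,9,10,11,12,13,14,15} (1-indexed).
Extract: c[3]=0 c[5]=0 c[6]=1 c[7]=1 c[9]=0 c[10]=1 c[11]=1 c[12]=1 c[13]=1 c[14]=1 c[15]=1
Data = 00110111111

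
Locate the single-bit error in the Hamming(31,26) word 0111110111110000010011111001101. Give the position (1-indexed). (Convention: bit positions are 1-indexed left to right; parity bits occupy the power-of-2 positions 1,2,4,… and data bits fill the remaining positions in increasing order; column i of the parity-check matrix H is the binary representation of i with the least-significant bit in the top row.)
Syndrome s = H · r^T (mod 2), r = 0111110111110000010011111001101:
  s[0] = (1010101010101010101010101010101)·(0111110111110000010011111001101) mod 2 = 0+0+1+0+1+0+0+0+1+0+1+0+0+0+0+0+0+0+0+0+1+0+1+0+1+0+0+0+1+0+1 mod 2 = 1
  s[1] = (0110011001100110011001100110011)·(0111110111110000010011111001101) mod 2 = 0+1+1+0+0+1+0+0+0+1+1+0+0+0+0+0+0+1+0+0+0+1+1+0+0+0+0+0+0+0+1 mod 2 = 1
  s[2] = (0001111000011110000111100001111)·(0111110111110000010011111001101) mod 2 = 0+0+0+1+1+1+0+0+0+0+0+1+0+0+0+0+0+0+0+0+1+1+1+0+0+0+0+1+1+0+1 mod 2 = 0
  s[3] = (0000000111111110000000011111111)·(0111110111110000010011111001101) mod 2 = 0+0+0+0+0+0+0+1+1+1+1+1+0+0+0+0+0+0+0+0+0+0+0+1+1+0+0+1+1+0+1 mod 2 = 0
  s[4] = (0000000000000001111111111111111)·(0111110111110000010011111001101) mod 2 = 0+0+0+0+0+0+0+0+0+0+0+0+0+0+0+0+0+1+0+0+1+1+1+1+1+0+0+1+1+0+1 mod 2 = 1
Syndrome = 11001
Column i of H is the binary representation of i, so the syndrome is the binary index of the flipped bit.
Read s = 11001 with s[0] as LSB: 1·2^0 + 1·2^1 + 0·2^2 + 0·2^3 + 1·2^4 = 19.
Error is at bit position 19.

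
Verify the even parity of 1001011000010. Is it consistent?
Sum of all bits: 1+0+0+1+0+1+1+0+0+0+0+1+0 = 5; 5 mod 2 = 1. Result is 1 → parity error detected.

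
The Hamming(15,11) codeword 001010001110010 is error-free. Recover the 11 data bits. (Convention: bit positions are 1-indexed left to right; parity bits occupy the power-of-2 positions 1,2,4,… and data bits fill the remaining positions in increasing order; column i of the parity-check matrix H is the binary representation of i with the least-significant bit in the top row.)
Parity bits occupy power-of-2 positions; data bits are at positions {3,5,6,7,9,10,11,12,13,14,15} (1-indexed).
Extract: c[3]=1 c[5]=1 c[6]=0 c[7]=0 c[9]=1 c[10]=1 c[11]=1 c[12]=0 c[13]=0 c[14]=1 c[15]=0
Data = 11001110010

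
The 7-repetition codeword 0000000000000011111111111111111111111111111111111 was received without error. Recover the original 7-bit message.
Split into 7-bit blocks: 0000000 0000000 1111111 1111111 1111111 1111111 1111111
Data = 0011111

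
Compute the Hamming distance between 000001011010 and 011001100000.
XOR = 011000111010, count of 1s = 6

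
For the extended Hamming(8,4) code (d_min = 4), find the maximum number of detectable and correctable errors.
Detection only: up to d_min − 1 = 3 errors.
Correction: up to ⌊(d_min − 1)/2⌋ = ⌊3/2⌋ = 1 errors.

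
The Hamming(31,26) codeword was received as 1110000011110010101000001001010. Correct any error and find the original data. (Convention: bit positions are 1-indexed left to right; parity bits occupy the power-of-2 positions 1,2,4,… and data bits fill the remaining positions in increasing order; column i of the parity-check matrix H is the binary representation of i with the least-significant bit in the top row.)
Syndrome s = H · r^T (mod 2), r = 1110000011110010101000001001010:
  s[0] = (1010101010101010101010101010101)·(1110000011110010101000001001010) mod 2 = 1+0+1+0+0+0+0+0+1+0+1+0+0+0+1+0+1+0+1+0+0+0+0+0+1+0+0+0+0+0+0 mod 2 = 0
  s[1] = (0110011001100110011001100110011)·(1110000011110010101000001001010) mod 2 = 0+1+1+0+0+0+0+0+0+1+1+0+0+0+1+0+0+0+1+0+0+0+0+0+0+0+0+0+0+1+0 mod 2 = 1
  s[2] = (0001111000011110000111100001111)·(1110000011110010101000001001010) mod 2 = 0+0+0+0+0+0+0+0+0+0+0+1+0+0+1+0+0+0+0+0+0+0+0+0+0+0+0+1+0+1+0 mod 2 = 0
  s[3] = (0000000111111110000000011111111)·(1110000011110010101000001001010) mod 2 = 0+0+0+0+0+0+0+0+1+1+1+1+0+0+1+0+0+0+0+0+0+0+0+0+1+0+0+1+0+1+0 mod 2 = 0
  s[4] = (0000000000000001111111111111111)·(1110000011110010101000001001010) mod 2 = 0+0+0+0+0+0+0+0+0+0+0+0+0+0+0+0+1+0+1+0+0+0+0+0+1+0+0+1+0+1+0 mod 2 = 1
Syndrome = 01001
Column 18 of H equals this syndrome → error at bit 18 (1-indexed).
Flip bit 18: 1110000011110010101000001001010 → 1110000011110010111000001001010
Extract data bits at positions {3,5,6,7,9,10,11,12,13,14,15,17,18,19,20,21,22,23,24,25,26,27,28,29,30,31}: 10001111001111000001001010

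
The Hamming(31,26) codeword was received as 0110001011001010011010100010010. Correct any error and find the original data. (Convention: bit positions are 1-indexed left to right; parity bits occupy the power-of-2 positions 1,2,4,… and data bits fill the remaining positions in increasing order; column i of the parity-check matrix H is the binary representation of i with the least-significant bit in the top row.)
Syndrome s = H · r^T (mod 2), r = 0110001011001010011010100010010:
  s[0] = (1010101010101010101010101010101)·(0110001011001010011010100010010) mod 2 = 0+0+1+0+0+0+1+0+1+0+0+0+1+0+1+0+0+0+1+0+1+0+1+0+0+0+1+0+0+0+0 mod 2 = 1
  s[1] = (0110011001100110011001100110011)·(0110001011001010011010100010010) mod 2 = 0+1+1+0+0+0+1+0+0+1+0+0+0+0+1+0+0+1+1+0+0+0+1+0+0+0+1+0+0+1+0 mod 2 = 0
  s[2] = (0001111000011110000111100001111)·(0110001011001010011010100010010) mod 2 = 0+0+0+0+0+0+1+0+0+0+0+0+1+0+1+0+0+0+0+0+1+0+1+0+0+0+0+0+0+1+0 mod 2 = 0
  s[3] = (0000000111111110000000011111111)·(0110001011001010011010100010010) mod 2 = 0+0+0+0+0+0+0+0+1+1+0+0+1+0+1+0+0+0+0+0+0+0+0+0+0+0+1+0+0+1+0 mod 2 = 0
  s[4] = (0000000000000001111111111111111)·(0110001011001010011010100010010) mod 2 = 0+0+0+0+0+0+0+0+0+0+0+0+0+0+0+0+0+1+1+0+1+0+1+0+0+0+1+0+0+1+0 mod 2 = 0
Syndrome = 10000
Column 1 of H equals this syndrome → error at bit 1 (1-indexed).
Flip bit 1: 0110001011001010011010100010010 → 1110001011001010011010100010010
Extract data bits at positions {3,5,6,7,9,10,11,12,13,14,15,17,18,19,20,21,22,23,24,25,26,27,28,29,30,31}: 10011100101011010100010010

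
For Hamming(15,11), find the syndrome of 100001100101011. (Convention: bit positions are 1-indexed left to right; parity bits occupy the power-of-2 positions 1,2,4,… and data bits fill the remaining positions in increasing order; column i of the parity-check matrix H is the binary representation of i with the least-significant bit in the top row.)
Syndrome s = H · r^T (mod 2), r = 100001100101011:
  s[0] = (101010101010101)·(100001100101011) mod 2 = 1+0+0+0+0+0+1+0+0+0+0+0+0+0+1 mod 2 = 1
  s[1] = (011001100110011)·(100001100101011) mod 2 = 0+0+0+0+0+1+1+0+0+1+0+0+0+1+1 mod 2 = 1
  s[2] = (000111100001111)·(100001100101011) mod 2 = 0+0+0+0+0+1+1+0+0+0+0+1+0+1+1 mod 2 = 1
  s[3] = (000000011111111)·(100001100101011) mod 2 = 0+0+0+0+0+0+0+0+0+1+0+1+0+1+1 mod 2 = 0
Syndrome = 1110
Non-zero syndrome: error at position 7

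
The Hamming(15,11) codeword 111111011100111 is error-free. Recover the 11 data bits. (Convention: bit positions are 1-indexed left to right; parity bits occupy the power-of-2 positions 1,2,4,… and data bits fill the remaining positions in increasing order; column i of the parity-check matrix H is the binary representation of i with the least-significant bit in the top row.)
Parity bits occupy power-of-2 positions; data bits are at positions {3,5,6,7,9,10,11,12,13,14,15} (1-indexed).
Extract: c[3]=1 c[5]=1 c[6]=1 c[7]=0 c[9]=1 c[10]=1 c[11]=0 c[12]=0 c[13]=1 c[14]=1 c[15]=1
Data = 11101100111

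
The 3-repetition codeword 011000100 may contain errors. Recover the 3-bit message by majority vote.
Split into 3-bit blocks and majority-vote each:
  block 1 = 011: 2 ones, 1 zeros → 1
  block 2 = 000: 0 ones, 3 zeros → 0
  block 3 = 100: 1 ones, 2 zeros → 0
Decoded = 100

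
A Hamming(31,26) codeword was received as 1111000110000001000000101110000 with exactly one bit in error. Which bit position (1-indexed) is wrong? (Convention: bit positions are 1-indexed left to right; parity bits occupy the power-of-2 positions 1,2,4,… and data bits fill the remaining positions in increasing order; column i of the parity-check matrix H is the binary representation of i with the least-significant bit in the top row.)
Syndrome s = H · r^T (mod 2), r = 1111000110000001000000101110000:
  s[0] = (1010101010101010101010101010101)·(1111000110000001000000101110000) mod 2 = 1+0+1+0+0+0+0+0+1+0+0+0+0+0+0+0+0+0+0+0+0+0+1+0+1+0+1+0+0+0+0 mod 2 = 0
  s[1] = (0110011001100110011001100110011)·(1111000110000001000000101110000) mod 2 = 0+1+1+0+0+0+0+0+0+0+0+0+0+0+0+0+0+0+0+0+0+0+1+0+0+1+1+0+0+0+0 mod 2 = 1
  s[2] = (0001111000011110000111100001111)·(1111000110000001000000101110000) mod 2 = 0+0+0+1+0+0+0+0+0+0+0+0+0+0+0+0+0+0+0+0+0+0+1+0+0+0+0+0+0+0+0 mod 2 = 0
  s[3] = (0000000111111110000000011111111)·(1111000110000001000000101110000) mod 2 = 0+0+0+0+0+0+0+1+1+0+0+0+0+0+0+0+0+0+0+0+0+0+0+0+1+1+1+0+0+0+0 mod 2 = 1
  s[4] = (0000000000000001111111111111111)·(1111000110000001000000101110000) mod 2 = 0+0+0+0+0+0+0+0+0+0+0+0+0+0+0+1+0+0+0+0+0+0+1+0+1+1+1+0+0+0+0 mod 2 = 1
Syndrome = 01011
Column i of H is the binary representation of i, so the syndrome is the binary index of the flipped bit.
Read s = 01011 with s[0] as LSB: 0·2^0 + 1·2^1 + 0·2^2 + 1·2^3 + 1·2^4 = 26.
Error is at bit position 26.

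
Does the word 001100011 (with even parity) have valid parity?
Sum of all bits: 0+0+1+1+0+0+0+1+1 = 4; 4 mod 2 = 0. Result is 0 → valid parity.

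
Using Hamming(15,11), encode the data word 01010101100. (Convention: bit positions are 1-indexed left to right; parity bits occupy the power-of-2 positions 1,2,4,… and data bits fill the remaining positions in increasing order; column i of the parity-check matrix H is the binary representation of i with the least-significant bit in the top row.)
Codeword c = d · G (mod 2), d = 01010101100:
  c[0] = d·G[:,0] = (01010101100)·(11011010101) mod 2 = 0+1+0+1+0+0+0+0+1+0+0 mod 2 = 1
  c[1] = d·G[:,1] = (01010101100)·(10110110011) mod 2 = 0+0+0+1+0+1+0+0+0+0+0 mod 2 = 0
  c[2] = d·G[:,2] = (01010101100)·(10000000000) mod 2 = 0+0+0+0+0+0+0+0+0+0+0 mod 2 = 0
  c[3] = d·G[:,3] = (01010101100)·(01110001111) mod 2 = 0+1+0+1+0+0+0+1+1+0+0 mod 2 = 0
  c[4] = d·G[:,4] = (01010101100)·(01000000000) mod 2 = 0+1+0+0+0+0+0+0+0+0+0 mod 2 = 1
  c[5] = d·G[:,5] = (01010101100)·(00100000000) mod 2 = 0+0+0+0+0+0+0+0+0+0+0 mod 2 = 0
  c[6] = d·G[:,6] = (01010101100)·(00010000000) mod 2 = 0+0+0+1+0+0+0+0+0+0+0 mod 2 = 1
  c[7] = d·G[:,7] = (01010101100)·(00001111111) mod 2 = 0+0+0+0+0+1+0+1+1+0+0 mod 2 = 1
  c[8] = d·G[:,8] = (01010101100)·(00001000000) mod 2 = 0+0+0+0+0+0+0+0+0+0+0 mod 2 = 0
  c[9] = d·G[:,9] = (01010101100)·(00000100000) mod 2 = 0+0+0+0+0+1+0+0+0+0+0 mod 2 = 1
  c[10] = d·G[:,10] = (01010101100)·(00000010000) mod 2 = 0+0+0+0+0+0+0+0+0+0+0 mod 2 = 0
  c[11] = d·G[:,11] = (01010101100)·(00000001000) mod 2 = 0+0+0+0+0+0+0+1+0+0+0 mod 2 = 1
  c[12] = d·G[:,12] = (01010101100)·(00000000100) mod 2 = 0+0+0+0+0+0+0+0+1+0+0 mod 2 = 1
  c[13] = d·G[:,13] = (01010101100)·(00000000010) mod 2 = 0+0+0+0+0+0+0+0+0+0+0 mod 2 = 0
  c[14] = d·G[:,14] = (01010101100)·(00000000001) mod 2 = 0+0+0+0+0+0+0+0+0+0+0 mod 2 = 0
Codeword = 100010110101100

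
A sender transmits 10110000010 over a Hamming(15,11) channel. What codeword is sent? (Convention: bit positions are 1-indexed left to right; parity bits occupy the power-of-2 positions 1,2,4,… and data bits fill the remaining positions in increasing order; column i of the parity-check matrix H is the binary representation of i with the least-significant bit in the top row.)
Codeword c = d · G (mod 2), d = 10110000010:
  c[0] = d·G[:,0] = (10110000010)·(11011010101) mod 2 = 1+0+0+1+0+0+0+0+0+0+0 mod 2 = 0
  c[1] = d·G[:,1] = (10110000010)·(10110110011) mod 2 = 1+0+1+1+0+0+0+0+0+1+0 mod 2 = 0
  c[2] = d·G[:,2] = (10110000010)·(10000000000) mod 2 = 1+0+0+0+0+0+0+0+0+0+0 mod 2 = 1
  c[3] = d·G[:,3] = (10110000010)·(01110001111) mod 2 = 0+0+1+1+0+0+0+0+0+1+0 mod 2 = 1
  c[4] = d·G[:,4] = (10110000010)·(01000000000) mod 2 = 0+0+0+0+0+0+0+0+0+0+0 mod 2 = 0
  c[5] = d·G[:,5] = (10110000010)·(00100000000) mod 2 = 0+0+1+0+0+0+0+0+0+0+0 mod 2 = 1
  c[6] = d·G[:,6] = (10110000010)·(00010000000) mod 2 = 0+0+0+1+0+0+0+0+0+0+0 mod 2 = 1
  c[7] = d·G[:,7] = (10110000010)·(00001111111) mod 2 = 0+0+0+0+0+0+0+0+0+1+0 mod 2 = 1
  c[8] = d·G[:,8] = (10110000010)·(00001000000) mod 2 = 0+0+0+0+0+0+0+0+0+0+0 mod 2 = 0
  c[9] = d·G[:,9] = (10110000010)·(00000100000) mod 2 = 0+0+0+0+0+0+0+0+0+0+0 mod 2 = 0
  c[10] = d·G[:,10] = (10110000010)·(00000010000) mod 2 = 0+0+0+0+0+0+0+0+0+0+0 mod 2 = 0
  c[11] = d·G[:,11] = (10110000010)·(00000001000) mod 2 = 0+0+0+0+0+0+0+0+0+0+0 mod 2 = 0
  c[12] = d·G[:,12] = (10110000010)·(00000000100) mod 2 = 0+0+0+0+0+0+0+0+0+0+0 mod 2 = 0
  c[13] = d·G[:,13] = (10110000010)·(00000000010) mod 2 = 0+0+0+0+0+0+0+0+0+1+0 mod 2 = 1
  c[14] = d·G[:,14] = (10110000010)·(00000000001) mod 2 = 0+0+0+0+0+0+0+0+0+0+0 mod 2 = 0
Codeword = 001101110000010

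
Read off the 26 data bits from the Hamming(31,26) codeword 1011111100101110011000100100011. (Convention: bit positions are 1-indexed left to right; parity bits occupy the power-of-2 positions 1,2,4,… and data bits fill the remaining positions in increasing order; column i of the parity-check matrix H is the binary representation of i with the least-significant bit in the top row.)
Parity bits occupy power-of-2 positions; data bits are at positions {3,5,6,7,9,10,11,12,13,14,15,17,18,19,20,21,22,23,24,25,26,27,28,29,30,31} (1-indexed).
Extract: c[3]=1 c[5]=1 c[6]=1 c[7]=1 c[9]=0 c[10]=0 c[11]=1 c[12]=0 c[13]=1 c[14]=1 c[15]=1 c[17]=0 c[18]=1 c[19]=1 c[20]=0 c[21]=0 c[22]=0 c[23]=1 c[24]=0 c[25]=0 c[26]=1 c[27]=0 c[28]=0 c[29]=0 c[30]=1 c[31]=1
Data = 11110010111011000100100011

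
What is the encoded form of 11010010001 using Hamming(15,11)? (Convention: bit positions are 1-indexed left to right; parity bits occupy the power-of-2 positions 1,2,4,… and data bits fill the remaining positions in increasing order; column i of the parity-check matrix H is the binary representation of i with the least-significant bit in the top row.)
Codeword c = d · G (mod 2), d = 11010010001:
  c[0] = d·G[:,0] = (11010010001)·(11011010101) mod 2 = 1+1+0+1+0+0+1+0+0+0+1 mod 2 = 1
  c[1] = d·G[:,1] = (11010010001)·(10110110011) mod 2 = 1+0+0+1+0+0+1+0+0+0+1 mod 2 = 0
  c[2] = d·G[:,2] = (11010010001)·(10000000000) mod 2 = 1+0+0+0+0+0+0+0+0+0+0 mod 2 = 1
  c[3] = d·G[:,3] = (11010010001)·(01110001111) mod 2 = 0+1+0+1+0+0+0+0+0+0+1 mod 2 = 1
  c[4] = d·G[:,4] = (11010010001)·(01000000000) mod 2 = 0+1+0+0+0+0+0+0+0+0+0 mod 2 = 1
  c[5] = d·G[:,5] = (11010010001)·(00100000000) mod 2 = 0+0+0+0+0+0+0+0+0+0+0 mod 2 = 0
  c[6] = d·G[:,6] = (11010010001)·(00010000000) mod 2 = 0+0+0+1+0+0+0+0+0+0+0 mod 2 = 1
  c[7] = d·G[:,7] = (11010010001)·(00001111111) mod 2 = 0+0+0+0+0+0+1+0+0+0+1 mod 2 = 0
  c[8] = d·G[:,8] = (11010010001)·(00001000000) mod 2 = 0+0+0+0+0+0+0+0+0+0+0 mod 2 = 0
  c[9] = d·G[:,9] = (11010010001)·(00000100000) mod 2 = 0+0+0+0+0+0+0+0+0+0+0 mod 2 = 0
  c[10] = d·G[:,10] = (11010010001)·(00000010000) mod 2 = 0+0+0+0+0+0+1+0+0+0+0 mod 2 = 1
  c[11] = d·G[:,11] = (11010010001)·(00000001000) mod 2 = 0+0+0+0+0+0+0+0+0+0+0 mod 2 = 0
  c[12] = d·G[:,12] = (11010010001)·(00000000100) mod 2 = 0+0+0+0+0+0+0+0+0+0+0 mod 2 = 0
  c[13] = d·G[:,13] = (11010010001)·(00000000010) mod 2 = 0+0+0+0+0+0+0+0+0+0+0 mod 2 = 0
  c[14] = d·G[:,14] = (11010010001)·(00000000001) mod 2 = 0+0+0+0+0+0+0+0+0+0+1 mod 2 = 1
Codeword = 101110100010001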